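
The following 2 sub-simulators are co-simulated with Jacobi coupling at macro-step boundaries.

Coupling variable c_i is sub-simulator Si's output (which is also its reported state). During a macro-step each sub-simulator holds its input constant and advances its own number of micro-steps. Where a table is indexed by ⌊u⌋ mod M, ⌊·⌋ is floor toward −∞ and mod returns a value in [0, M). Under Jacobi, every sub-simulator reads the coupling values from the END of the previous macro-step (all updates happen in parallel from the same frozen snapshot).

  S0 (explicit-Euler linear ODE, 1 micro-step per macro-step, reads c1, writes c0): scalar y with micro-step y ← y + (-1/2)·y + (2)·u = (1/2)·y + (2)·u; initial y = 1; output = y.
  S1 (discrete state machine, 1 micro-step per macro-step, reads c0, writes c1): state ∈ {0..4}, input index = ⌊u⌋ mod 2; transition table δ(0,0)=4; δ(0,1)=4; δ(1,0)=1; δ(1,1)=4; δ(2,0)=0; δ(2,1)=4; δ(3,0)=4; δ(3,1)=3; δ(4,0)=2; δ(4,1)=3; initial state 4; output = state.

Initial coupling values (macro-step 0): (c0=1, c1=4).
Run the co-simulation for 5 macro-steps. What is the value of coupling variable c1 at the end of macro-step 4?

c1 at macro-step 4 = 4

macro 1: S0 reads c1=4 → after 1×micro: 17/2; S1 reads c0=1 → after 1×micro: 3 ⇒ (c0=17/2, c1=3)
macro 2: S0 reads c1=3 → after 1×micro: 41/4; S1 reads c0=17/2 → after 1×micro: 4 ⇒ (c0=41/4, c1=4)
macro 3: S0 reads c1=4 → after 1×micro: 105/8; S1 reads c0=41/4 → after 1×micro: 2 ⇒ (c0=105/8, c1=2)
macro 4: S0 reads c1=2 → after 1×micro: 169/16; S1 reads c0=105/8 → after 1×micro: 4 ⇒ (c0=169/16, c1=4)
macro 5: S0 reads c1=4 → after 1×micro: 425/32; S1 reads c0=169/16 → after 1×micro: 2 ⇒ (c0=425/32, c1=2)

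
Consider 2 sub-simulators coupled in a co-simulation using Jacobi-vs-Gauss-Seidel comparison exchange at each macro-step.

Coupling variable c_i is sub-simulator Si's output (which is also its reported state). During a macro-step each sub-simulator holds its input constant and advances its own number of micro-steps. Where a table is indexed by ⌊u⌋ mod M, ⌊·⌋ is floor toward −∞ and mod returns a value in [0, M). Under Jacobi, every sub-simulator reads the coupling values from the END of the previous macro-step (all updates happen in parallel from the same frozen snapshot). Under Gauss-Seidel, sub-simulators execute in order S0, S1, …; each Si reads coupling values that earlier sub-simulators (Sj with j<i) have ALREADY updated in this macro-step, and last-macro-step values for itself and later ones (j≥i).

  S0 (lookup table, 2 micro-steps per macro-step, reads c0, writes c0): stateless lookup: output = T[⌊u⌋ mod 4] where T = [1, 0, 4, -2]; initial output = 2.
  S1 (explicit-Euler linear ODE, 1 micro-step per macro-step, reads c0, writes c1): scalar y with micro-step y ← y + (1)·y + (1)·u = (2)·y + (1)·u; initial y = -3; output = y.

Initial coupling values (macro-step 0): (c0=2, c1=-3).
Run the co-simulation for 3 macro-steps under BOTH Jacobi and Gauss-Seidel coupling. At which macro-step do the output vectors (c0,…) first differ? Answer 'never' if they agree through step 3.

[Jacobi] macro 1: S0 reads c0=2 → after 2×micro: 4; S1 reads c0=2 → after 1×micro: -4 ⇒ (c0=4, c1=-4)
[Jacobi] macro 2: S0 reads c0=4 → after 2×micro: 1; S1 reads c0=4 → after 1×micro: -4 ⇒ (c0=1, c1=-4)
[Jacobi] macro 3: S0 reads c0=1 → after 2×micro: 0; S1 reads c0=1 → after 1×micro: -7 ⇒ (c0=0, c1=-7)
[Gauss-Seidel] macro 1: S0 reads c0=2 → after 2×micro: 4; S1 reads c0=4 → after 1×micro: -2 ⇒ (c0=4, c1=-2)
[Gauss-Seidel] macro 2: S0 reads c0=4 → after 2×micro: 1; S1 reads c0=1 → after 1×micro: -3 ⇒ (c0=1, c1=-3)
[Gauss-Seidel] macro 3: S0 reads c0=1 → after 2×micro: 0; S1 reads c0=0 → after 1×micro: -6 ⇒ (c0=0, c1=-6)

first divergence at macro-step: 1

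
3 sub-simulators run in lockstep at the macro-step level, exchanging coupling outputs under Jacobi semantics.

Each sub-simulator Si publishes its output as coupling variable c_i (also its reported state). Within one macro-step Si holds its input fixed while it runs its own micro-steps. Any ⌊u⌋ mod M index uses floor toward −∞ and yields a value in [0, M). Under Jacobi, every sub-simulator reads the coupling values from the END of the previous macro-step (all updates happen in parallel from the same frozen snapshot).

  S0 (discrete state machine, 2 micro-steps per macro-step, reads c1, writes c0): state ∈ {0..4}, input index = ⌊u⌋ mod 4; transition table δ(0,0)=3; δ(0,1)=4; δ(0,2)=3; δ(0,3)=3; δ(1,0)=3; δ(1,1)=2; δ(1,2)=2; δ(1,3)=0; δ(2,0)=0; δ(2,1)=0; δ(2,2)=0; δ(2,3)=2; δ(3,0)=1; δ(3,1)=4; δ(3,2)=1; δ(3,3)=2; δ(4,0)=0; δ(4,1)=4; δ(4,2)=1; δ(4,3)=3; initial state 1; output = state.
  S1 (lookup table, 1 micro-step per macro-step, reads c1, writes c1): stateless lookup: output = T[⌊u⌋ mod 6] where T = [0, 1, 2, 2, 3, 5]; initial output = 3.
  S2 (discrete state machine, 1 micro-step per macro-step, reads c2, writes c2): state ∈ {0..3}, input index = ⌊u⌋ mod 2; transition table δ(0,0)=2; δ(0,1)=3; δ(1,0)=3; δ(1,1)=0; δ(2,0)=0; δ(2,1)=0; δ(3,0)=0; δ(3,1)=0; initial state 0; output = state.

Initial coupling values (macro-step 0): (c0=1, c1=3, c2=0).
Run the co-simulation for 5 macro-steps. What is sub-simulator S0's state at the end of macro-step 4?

macro 1: S0 reads c1=3 → after 2×micro: 3; S1 reads c1=3 → after 1×micro: 2; S2 reads c2=0 → after 1×micro: 2 ⇒ (c0=3, c1=2, c2=2)
macro 2: S0 reads c1=2 → after 2×micro: 2; S1 reads c1=2 → after 1×micro: 2; S2 reads c2=2 → after 1×micro: 0 ⇒ (c0=2, c1=2, c2=0)
macro 3: S0 reads c1=2 → after 2×micro: 3; S1 reads c1=2 → after 1×micro: 2; S2 reads c2=0 → after 1×micro: 2 ⇒ (c0=3, c1=2, c2=2)
macro 4: S0 reads c1=2 → after 2×micro: 2; S1 reads c1=2 → after 1×micro: 2; S2 reads c2=2 → after 1×micro: 0 ⇒ (c0=2, c1=2, c2=0)
macro 5: S0 reads c1=2 → after 2×micro: 3; S1 reads c1=2 → after 1×micro: 2; S2 reads c2=0 → after 1×micro: 2 ⇒ (c0=3, c1=2, c2=2)

S0 state at macro-step 4 = 2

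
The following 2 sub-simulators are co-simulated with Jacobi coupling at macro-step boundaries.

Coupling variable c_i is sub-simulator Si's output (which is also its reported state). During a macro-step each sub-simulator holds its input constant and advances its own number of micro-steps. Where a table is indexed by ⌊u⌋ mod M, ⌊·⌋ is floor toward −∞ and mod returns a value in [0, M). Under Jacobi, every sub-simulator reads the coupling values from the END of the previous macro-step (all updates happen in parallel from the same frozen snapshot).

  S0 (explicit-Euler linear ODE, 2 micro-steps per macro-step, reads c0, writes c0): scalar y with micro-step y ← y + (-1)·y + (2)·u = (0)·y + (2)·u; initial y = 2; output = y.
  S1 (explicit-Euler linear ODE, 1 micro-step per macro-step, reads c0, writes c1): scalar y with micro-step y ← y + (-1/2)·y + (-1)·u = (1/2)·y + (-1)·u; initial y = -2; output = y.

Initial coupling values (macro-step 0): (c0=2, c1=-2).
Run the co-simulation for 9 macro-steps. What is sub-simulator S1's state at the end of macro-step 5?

S1 state at macro-step 5 = -683/16

macro 1: S0 reads c0=2 → after 2×micro: 4; S1 reads c0=2 → after 1×micro: -3 ⇒ (c0=4, c1=-3)
macro 2: S0 reads c0=4 → after 2×micro: 8; S1 reads c0=4 → after 1×micro: -11/2 ⇒ (c0=8, c1=-11/2)
macro 3: S0 reads c0=8 → after 2×micro: 16; S1 reads c0=8 → after 1×micro: -43/4 ⇒ (c0=16, c1=-43/4)
macro 4: S0 reads c0=16 → after 2×micro: 32; S1 reads c0=16 → after 1×micro: -171/8 ⇒ (c0=32, c1=-171/8)
macro 5: S0 reads c0=32 → after 2×micro: 64; S1 reads c0=32 → after 1×micro: -683/16 ⇒ (c0=64, c1=-683/16)
macro 6: S0 reads c0=64 → after 2×micro: 128; S1 reads c0=64 → after 1×micro: -2731/32 ⇒ (c0=128, c1=-2731/32)
macro 7: S0 reads c0=128 → after 2×micro: 256; S1 reads c0=128 → after 1×micro: -10923/64 ⇒ (c0=256, c1=-10923/64)
macro 8: S0 reads c0=256 → after 2×micro: 512; S1 reads c0=256 → after 1×micro: -43691/128 ⇒ (c0=512, c1=-43691/128)
macro 9: S0 reads c0=512 → after 2×micro: 1024; S1 reads c0=512 → after 1×micro: -174763/256 ⇒ (c0=1024, c1=-174763/256)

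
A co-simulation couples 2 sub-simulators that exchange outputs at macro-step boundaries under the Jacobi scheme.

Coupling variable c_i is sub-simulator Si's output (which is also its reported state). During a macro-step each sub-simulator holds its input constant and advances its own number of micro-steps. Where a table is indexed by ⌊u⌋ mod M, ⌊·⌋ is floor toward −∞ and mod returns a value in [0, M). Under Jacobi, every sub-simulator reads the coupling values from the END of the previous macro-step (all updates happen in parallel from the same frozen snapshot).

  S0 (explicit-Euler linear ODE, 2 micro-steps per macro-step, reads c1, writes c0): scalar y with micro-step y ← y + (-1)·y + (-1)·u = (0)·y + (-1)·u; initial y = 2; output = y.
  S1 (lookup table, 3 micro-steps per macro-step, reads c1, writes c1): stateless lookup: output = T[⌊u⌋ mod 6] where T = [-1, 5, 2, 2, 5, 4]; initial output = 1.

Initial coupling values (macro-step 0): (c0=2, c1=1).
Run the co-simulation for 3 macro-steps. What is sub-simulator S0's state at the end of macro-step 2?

macro 1: S0 reads c1=1 → after 2×micro: -1; S1 reads c1=1 → after 3×micro: 5 ⇒ (c0=-1, c1=5)
macro 2: S0 reads c1=5 → after 2×micro: -5; S1 reads c1=5 → after 3×micro: 4 ⇒ (c0=-5, c1=4)
macro 3: S0 reads c1=4 → after 2×micro: -4; S1 reads c1=4 → after 3×micro: 5 ⇒ (c0=-4, c1=5)

S0 state at macro-step 2 = -5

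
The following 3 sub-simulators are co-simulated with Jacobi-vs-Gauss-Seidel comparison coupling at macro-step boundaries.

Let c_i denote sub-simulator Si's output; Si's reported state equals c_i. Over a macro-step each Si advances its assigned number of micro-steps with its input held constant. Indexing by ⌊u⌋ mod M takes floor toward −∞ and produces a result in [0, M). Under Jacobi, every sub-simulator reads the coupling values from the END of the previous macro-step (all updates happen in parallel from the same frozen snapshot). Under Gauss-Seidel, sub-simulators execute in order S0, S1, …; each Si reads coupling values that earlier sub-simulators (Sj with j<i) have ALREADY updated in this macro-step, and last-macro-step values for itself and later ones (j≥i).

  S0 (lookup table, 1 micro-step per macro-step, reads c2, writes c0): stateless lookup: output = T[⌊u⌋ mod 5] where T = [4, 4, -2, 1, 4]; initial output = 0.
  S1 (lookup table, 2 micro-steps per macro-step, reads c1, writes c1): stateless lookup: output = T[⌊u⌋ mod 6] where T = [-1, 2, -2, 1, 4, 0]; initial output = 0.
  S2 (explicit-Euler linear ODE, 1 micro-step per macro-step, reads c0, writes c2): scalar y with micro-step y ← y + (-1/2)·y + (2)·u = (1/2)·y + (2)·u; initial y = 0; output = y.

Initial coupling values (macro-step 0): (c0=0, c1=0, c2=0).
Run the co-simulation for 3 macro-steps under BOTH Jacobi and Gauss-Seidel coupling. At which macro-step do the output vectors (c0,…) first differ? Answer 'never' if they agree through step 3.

[Jacobi] macro 1: S0 reads c2=0 → after 1×micro: 4; S1 reads c1=0 → after 2×micro: -1; S2 reads c0=0 → after 1×micro: 0 ⇒ (c0=4, c1=-1, c2=0)
[Jacobi] macro 2: S0 reads c2=0 → after 1×micro: 4; S1 reads c1=-1 → after 2×micro: 0; S2 reads c0=4 → after 1×micro: 8 ⇒ (c0=4, c1=0, c2=8)
[Jacobi] macro 3: S0 reads c2=8 → after 1×micro: 1; S1 reads c1=0 → after 2×micro: -1; S2 reads c0=4 → after 1×micro: 12 ⇒ (c0=1, c1=-1, c2=12)
[Gauss-Seidel] macro 1: S0 reads c2=0 → after 1×micro: 4; S1 reads c1=0 → after 2×micro: -1; S2 reads c0=4 → after 1×micro: 8 ⇒ (c0=4, c1=-1, c2=8)
[Gauss-Seidel] macro 2: S0 reads c2=8 → after 1×micro: 1; S1 reads c1=-1 → after 2×micro: 0; S2 reads c0=1 → after 1×micro: 6 ⇒ (c0=1, c1=0, c2=6)
[Gauss-Seidel] macro 3: S0 reads c2=6 → after 1×micro: 4; S1 reads c1=0 → after 2×micro: -1; S2 reads c0=4 → after 1×micro: 11 ⇒ (c0=4, c1=-1, c2=11)

first divergence at macro-step: 1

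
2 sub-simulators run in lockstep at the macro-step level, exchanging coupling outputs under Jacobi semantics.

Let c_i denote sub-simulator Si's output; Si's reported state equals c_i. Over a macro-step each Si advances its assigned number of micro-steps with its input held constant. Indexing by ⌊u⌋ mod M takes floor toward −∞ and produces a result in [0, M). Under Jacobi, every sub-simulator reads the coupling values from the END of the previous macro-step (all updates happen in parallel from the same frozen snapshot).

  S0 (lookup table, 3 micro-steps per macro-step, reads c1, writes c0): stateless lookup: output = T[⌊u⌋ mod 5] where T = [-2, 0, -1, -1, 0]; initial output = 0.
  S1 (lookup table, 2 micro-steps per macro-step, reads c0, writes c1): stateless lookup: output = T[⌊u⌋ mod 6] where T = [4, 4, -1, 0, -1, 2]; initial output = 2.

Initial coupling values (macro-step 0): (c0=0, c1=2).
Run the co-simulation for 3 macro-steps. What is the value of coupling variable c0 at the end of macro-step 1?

macro 1: S0 reads c1=2 → after 3×micro: -1; S1 reads c0=0 → after 2×micro: 4 ⇒ (c0=-1, c1=4)
macro 2: S0 reads c1=4 → after 3×micro: 0; S1 reads c0=-1 → after 2×micro: 2 ⇒ (c0=0, c1=2)
macro 3: S0 reads c1=2 → after 3×micro: -1; S1 reads c0=0 → after 2×micro: 4 ⇒ (c0=-1, c1=4)

c0 at macro-step 1 = -1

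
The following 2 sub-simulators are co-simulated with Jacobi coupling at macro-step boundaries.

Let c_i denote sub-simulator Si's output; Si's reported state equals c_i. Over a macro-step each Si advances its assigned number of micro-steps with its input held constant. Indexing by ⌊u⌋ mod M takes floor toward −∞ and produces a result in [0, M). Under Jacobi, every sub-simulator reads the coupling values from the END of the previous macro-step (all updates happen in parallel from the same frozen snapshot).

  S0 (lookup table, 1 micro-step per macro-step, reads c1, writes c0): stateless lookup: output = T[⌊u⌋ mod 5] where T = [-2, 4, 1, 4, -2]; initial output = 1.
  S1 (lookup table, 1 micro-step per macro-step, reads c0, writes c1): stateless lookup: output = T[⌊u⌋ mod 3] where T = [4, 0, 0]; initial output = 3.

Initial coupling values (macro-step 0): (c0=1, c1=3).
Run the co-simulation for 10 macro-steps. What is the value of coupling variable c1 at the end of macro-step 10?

c1 at macro-step 10 = 0

macro 1: S0 reads c1=3 → after 1×micro: 4; S1 reads c0=1 → after 1×micro: 0 ⇒ (c0=4, c1=0)
macro 2: S0 reads c1=0 → after 1×micro: -2; S1 reads c0=4 → after 1×micro: 0 ⇒ (c0=-2, c1=0)
macro 3: S0 reads c1=0 → after 1×micro: -2; S1 reads c0=-2 → after 1×micro: 0 ⇒ (c0=-2, c1=0)
macro 4: S0 reads c1=0 → after 1×micro: -2; S1 reads c0=-2 → after 1×micro: 0 ⇒ (c0=-2, c1=0)
macro 5: S0 reads c1=0 → after 1×micro: -2; S1 reads c0=-2 → after 1×micro: 0 ⇒ (c0=-2, c1=0)
macro 6: S0 reads c1=0 → after 1×micro: -2; S1 reads c0=-2 → after 1×micro: 0 ⇒ (c0=-2, c1=0)
macro 7: S0 reads c1=0 → after 1×micro: -2; S1 reads c0=-2 → after 1×micro: 0 ⇒ (c0=-2, c1=0)
macro 8: S0 reads c1=0 → after 1×micro: -2; S1 reads c0=-2 → after 1×micro: 0 ⇒ (c0=-2, c1=0)
macro 9: S0 reads c1=0 → after 1×micro: -2; S1 reads c0=-2 → after 1×micro: 0 ⇒ (c0=-2, c1=0)
macro 10: S0 reads c1=0 → after 1×micro: -2; S1 reads c0=-2 → after 1×micro: 0 ⇒ (c0=-2, c1=0)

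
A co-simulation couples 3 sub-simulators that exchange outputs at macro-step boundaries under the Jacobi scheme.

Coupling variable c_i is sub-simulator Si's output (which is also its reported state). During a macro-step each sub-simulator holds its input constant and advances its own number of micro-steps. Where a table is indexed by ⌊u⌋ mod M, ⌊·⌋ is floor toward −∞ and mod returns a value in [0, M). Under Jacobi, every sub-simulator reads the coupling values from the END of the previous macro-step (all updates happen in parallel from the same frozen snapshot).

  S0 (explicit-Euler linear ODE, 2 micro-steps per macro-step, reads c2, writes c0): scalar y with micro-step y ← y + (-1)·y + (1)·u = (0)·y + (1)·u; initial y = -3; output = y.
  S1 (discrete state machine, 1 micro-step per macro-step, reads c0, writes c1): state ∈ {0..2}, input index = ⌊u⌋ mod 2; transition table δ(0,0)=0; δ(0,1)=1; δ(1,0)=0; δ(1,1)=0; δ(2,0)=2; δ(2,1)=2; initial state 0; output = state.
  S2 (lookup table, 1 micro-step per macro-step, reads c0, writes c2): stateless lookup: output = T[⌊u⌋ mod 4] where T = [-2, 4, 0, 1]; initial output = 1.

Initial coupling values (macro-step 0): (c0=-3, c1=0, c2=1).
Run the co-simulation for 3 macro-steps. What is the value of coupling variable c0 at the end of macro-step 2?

macro 1: S0 reads c2=1 → after 2×micro: 1; S1 reads c0=-3 → after 1×micro: 1; S2 reads c0=-3 → after 1×micro: 4 ⇒ (c0=1, c1=1, c2=4)
macro 2: S0 reads c2=4 → after 2×micro: 4; S1 reads c0=1 → after 1×micro: 0; S2 reads c0=1 → after 1×micro: 4 ⇒ (c0=4, c1=0, c2=4)
macro 3: S0 reads c2=4 → after 2×micro: 4; S1 reads c0=4 → after 1×micro: 0; S2 reads c0=4 → after 1×micro: -2 ⇒ (c0=4, c1=0, c2=-2)

c0 at macro-step 2 = 4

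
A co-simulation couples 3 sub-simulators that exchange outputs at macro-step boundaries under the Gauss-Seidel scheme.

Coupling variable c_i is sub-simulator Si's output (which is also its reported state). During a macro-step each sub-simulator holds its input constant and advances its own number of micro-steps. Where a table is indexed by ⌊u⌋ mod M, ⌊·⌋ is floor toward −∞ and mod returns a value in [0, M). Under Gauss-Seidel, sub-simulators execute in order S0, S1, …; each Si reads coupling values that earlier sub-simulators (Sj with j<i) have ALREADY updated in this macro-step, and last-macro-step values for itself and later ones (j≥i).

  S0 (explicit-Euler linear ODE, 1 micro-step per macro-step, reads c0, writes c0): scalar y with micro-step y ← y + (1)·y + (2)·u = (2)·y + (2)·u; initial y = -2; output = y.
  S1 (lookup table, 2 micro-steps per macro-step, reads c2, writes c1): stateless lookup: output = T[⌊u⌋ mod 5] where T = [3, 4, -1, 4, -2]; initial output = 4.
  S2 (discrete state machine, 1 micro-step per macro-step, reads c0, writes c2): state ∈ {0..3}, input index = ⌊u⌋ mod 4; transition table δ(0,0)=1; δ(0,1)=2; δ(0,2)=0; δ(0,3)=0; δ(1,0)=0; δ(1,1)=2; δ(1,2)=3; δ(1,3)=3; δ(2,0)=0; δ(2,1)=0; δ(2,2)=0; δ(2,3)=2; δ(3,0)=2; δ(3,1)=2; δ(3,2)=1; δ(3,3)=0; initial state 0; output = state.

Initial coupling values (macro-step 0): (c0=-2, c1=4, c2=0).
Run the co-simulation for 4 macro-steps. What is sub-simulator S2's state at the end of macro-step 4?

macro 1: S0 reads c0=-2 → after 1×micro: -8; S1 reads c2=0 → after 2×micro: 3; S2 reads c0=-8 → after 1×micro: 1 ⇒ (c0=-8, c1=3, c2=1)
macro 2: S0 reads c0=-8 → after 1×micro: -32; S1 reads c2=1 → after 2×micro: 4; S2 reads c0=-32 → after 1×micro: 0 ⇒ (c0=-32, c1=4, c2=0)
macro 3: S0 reads c0=-32 → after 1×micro: -128; S1 reads c2=0 → after 2×micro: 3; S2 reads c0=-128 → after 1×micro: 1 ⇒ (c0=-128, c1=3, c2=1)
macro 4: S0 reads c0=-128 → after 1×micro: -512; S1 reads c2=1 → after 2×micro: 4; S2 reads c0=-512 → after 1×micro: 0 ⇒ (c0=-512, c1=4, c2=0)

S2 state at macro-step 4 = 0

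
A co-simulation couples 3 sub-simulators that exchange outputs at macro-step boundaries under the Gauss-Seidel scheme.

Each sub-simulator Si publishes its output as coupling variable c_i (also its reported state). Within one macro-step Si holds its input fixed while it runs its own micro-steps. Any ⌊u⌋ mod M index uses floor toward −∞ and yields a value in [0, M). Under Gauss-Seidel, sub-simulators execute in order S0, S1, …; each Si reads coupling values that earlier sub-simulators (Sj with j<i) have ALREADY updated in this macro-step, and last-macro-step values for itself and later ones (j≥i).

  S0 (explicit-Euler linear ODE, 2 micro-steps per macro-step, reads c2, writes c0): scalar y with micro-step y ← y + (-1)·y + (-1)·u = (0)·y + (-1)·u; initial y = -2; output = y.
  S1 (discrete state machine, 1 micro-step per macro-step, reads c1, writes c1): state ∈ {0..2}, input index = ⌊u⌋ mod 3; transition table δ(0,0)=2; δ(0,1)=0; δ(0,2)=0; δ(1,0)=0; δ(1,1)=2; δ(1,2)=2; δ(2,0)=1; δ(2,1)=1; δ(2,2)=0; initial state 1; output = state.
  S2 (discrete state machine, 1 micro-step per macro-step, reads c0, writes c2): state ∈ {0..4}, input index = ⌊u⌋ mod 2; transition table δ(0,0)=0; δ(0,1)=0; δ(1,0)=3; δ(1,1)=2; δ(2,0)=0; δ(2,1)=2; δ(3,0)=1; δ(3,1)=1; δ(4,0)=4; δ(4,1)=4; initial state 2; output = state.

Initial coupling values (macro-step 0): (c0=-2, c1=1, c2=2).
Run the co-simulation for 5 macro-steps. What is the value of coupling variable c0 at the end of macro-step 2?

macro 1: S0 reads c2=2 → after 2×micro: -2; S1 reads c1=1 → after 1×micro: 2; S2 reads c0=-2 → after 1×micro: 0 ⇒ (c0=-2, c1=2, c2=0)
macro 2: S0 reads c2=0 → after 2×micro: 0; S1 reads c1=2 → after 1×micro: 0; S2 reads c0=0 → after 1×micro: 0 ⇒ (c0=0, c1=0, c2=0)
macro 3: S0 reads c2=0 → after 2×micro: 0; S1 reads c1=0 → after 1×micro: 2; S2 reads c0=0 → after 1×micro: 0 ⇒ (c0=0, c1=2, c2=0)
macro 4: S0 reads c2=0 → after 2×micro: 0; S1 reads c1=2 → after 1×micro: 0; S2 reads c0=0 → after 1×micro: 0 ⇒ (c0=0, c1=0, c2=0)
macro 5: S0 reads c2=0 → after 2×micro: 0; S1 reads c1=0 → after 1×micro: 2; S2 reads c0=0 → after 1×micro: 0 ⇒ (c0=0, c1=2, c2=0)

c0 at macro-step 2 = 0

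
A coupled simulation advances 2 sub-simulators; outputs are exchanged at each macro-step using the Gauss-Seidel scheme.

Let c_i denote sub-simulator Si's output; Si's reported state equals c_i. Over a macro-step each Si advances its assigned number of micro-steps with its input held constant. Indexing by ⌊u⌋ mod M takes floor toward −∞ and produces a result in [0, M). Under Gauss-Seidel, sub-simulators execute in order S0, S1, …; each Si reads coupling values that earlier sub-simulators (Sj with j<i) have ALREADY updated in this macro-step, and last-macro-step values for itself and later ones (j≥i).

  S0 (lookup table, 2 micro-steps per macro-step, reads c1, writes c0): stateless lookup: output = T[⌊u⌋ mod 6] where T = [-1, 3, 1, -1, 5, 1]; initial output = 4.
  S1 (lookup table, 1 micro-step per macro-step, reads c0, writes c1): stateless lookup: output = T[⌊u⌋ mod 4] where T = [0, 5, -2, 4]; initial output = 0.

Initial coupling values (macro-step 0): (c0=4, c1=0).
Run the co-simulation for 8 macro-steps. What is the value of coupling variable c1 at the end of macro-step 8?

macro 1: S0 reads c1=0 → after 2×micro: -1; S1 reads c0=-1 → after 1×micro: 4 ⇒ (c0=-1, c1=4)
macro 2: S0 reads c1=4 → after 2×micro: 5; S1 reads c0=5 → after 1×micro: 5 ⇒ (c0=5, c1=5)
macro 3: S0 reads c1=5 → after 2×micro: 1; S1 reads c0=1 → after 1×micro: 5 ⇒ (c0=1, c1=5)
macro 4: S0 reads c1=5 → after 2×micro: 1; S1 reads c0=1 → after 1×micro: 5 ⇒ (c0=1, c1=5)
macro 5: S0 reads c1=5 → after 2×micro: 1; S1 reads c0=1 → after 1×micro: 5 ⇒ (c0=1, c1=5)
macro 6: S0 reads c1=5 → after 2×micro: 1; S1 reads c0=1 → after 1×micro: 5 ⇒ (c0=1, c1=5)
macro 7: S0 reads c1=5 → after 2×micro: 1; S1 reads c0=1 → after 1×micro: 5 ⇒ (c0=1, c1=5)
macro 8: S0 reads c1=5 → after 2×micro: 1; S1 reads c0=1 → after 1×micro: 5 ⇒ (c0=1, c1=5)

c1 at macro-step 8 = 5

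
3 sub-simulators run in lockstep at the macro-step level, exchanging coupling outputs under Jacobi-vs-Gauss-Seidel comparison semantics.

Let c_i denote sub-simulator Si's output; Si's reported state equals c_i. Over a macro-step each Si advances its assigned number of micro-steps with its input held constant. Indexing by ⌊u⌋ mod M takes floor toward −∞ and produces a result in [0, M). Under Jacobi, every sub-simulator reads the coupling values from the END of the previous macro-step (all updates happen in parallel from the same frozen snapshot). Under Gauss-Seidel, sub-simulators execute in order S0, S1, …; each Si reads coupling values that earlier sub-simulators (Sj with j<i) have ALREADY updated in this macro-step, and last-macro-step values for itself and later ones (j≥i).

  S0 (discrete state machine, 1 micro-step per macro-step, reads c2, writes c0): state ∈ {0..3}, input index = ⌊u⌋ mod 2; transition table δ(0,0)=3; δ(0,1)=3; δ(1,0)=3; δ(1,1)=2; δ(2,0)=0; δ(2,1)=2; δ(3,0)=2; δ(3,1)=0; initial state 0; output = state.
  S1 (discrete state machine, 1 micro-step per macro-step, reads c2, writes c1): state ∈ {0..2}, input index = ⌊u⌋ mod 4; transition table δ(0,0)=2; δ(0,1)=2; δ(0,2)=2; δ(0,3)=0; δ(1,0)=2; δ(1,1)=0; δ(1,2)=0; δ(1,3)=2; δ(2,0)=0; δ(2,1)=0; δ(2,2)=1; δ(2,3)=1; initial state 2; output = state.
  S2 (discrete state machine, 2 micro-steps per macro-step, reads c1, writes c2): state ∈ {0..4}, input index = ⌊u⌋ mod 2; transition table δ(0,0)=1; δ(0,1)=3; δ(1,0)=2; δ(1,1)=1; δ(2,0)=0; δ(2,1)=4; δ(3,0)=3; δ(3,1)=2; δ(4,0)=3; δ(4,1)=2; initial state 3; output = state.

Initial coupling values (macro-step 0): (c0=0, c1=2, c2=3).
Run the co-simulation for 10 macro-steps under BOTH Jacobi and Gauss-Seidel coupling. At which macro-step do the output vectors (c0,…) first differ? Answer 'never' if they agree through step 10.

[Jacobi] macro 1: S0 reads c2=3 → after 1×micro: 3; S1 reads c2=3 → after 1×micro: 1; S2 reads c1=2 → after 2×micro: 3 ⇒ (c0=3, c1=1, c2=3)
[Jacobi] macro 2: S0 reads c2=3 → after 1×micro: 0; S1 reads c2=3 → after 1×micro: 2; S2 reads c1=1 → after 2×micro: 4 ⇒ (c0=0, c1=2, c2=4)
[Jacobi] macro 3: S0 reads c2=4 → after 1×micro: 3; S1 reads c2=4 → after 1×micro: 0; S2 reads c1=2 → after 2×micro: 3 ⇒ (c0=3, c1=0, c2=3)
[Jacobi] macro 4: S0 reads c2=3 → after 1×micro: 0; S1 reads c2=3 → after 1×micro: 0; S2 reads c1=0 → after 2×micro: 3 ⇒ (c0=0, c1=0, c2=3)
[Jacobi] macro 5: S0 reads c2=3 → after 1×micro: 3; S1 reads c2=3 → after 1×micro: 0; S2 reads c1=0 → after 2×micro: 3 ⇒ (c0=3, c1=0, c2=3)
[Jacobi] macro 6: S0 reads c2=3 → after 1×micro: 0; S1 reads c2=3 → after 1×micro: 0; S2 reads c1=0 → after 2×micro: 3 ⇒ (c0=0, c1=0, c2=3)
[Jacobi] macro 7: S0 reads c2=3 → after 1×micro: 3; S1 reads c2=3 → after 1×micro: 0; S2 reads c1=0 → after 2×micro: 3 ⇒ (c0=3, c1=0, c2=3)
[Jacobi] macro 8: S0 reads c2=3 → after 1×micro: 0; S1 reads c2=3 → after 1×micro: 0; S2 reads c1=0 → after 2×micro: 3 ⇒ (c0=0, c1=0, c2=3)
[Jacobi] macro 9: S0 reads c2=3 → after 1×micro: 3; S1 reads c2=3 → after 1×micro: 0; S2 reads c1=0 → after 2×micro: 3 ⇒ (c0=3, c1=0, c2=3)
[Jacobi] macro 10: S0 reads c2=3 → after 1×micro: 0; S1 reads c2=3 → after 1×micro: 0; S2 reads c1=0 → after 2×micro: 3 ⇒ (c0=0, c1=0, c2=3)
[Gauss-Seidel] macro 1: S0 reads c2=3 → after 1×micro: 3; S1 reads c2=3 → after 1×micro: 1; S2 reads c1=1 → after 2×micro: 4 ⇒ (c0=3, c1=1, c2=4)
[Gauss-Seidel] macro 2: S0 reads c2=4 → after 1×micro: 2; S1 reads c2=4 → after 1×micro: 2; S2 reads c1=2 → after 2×micro: 3 ⇒ (c0=2, c1=2, c2=3)
[Gauss-Seidel] macro 3: S0 reads c2=3 → after 1×micro: 2; S1 reads c2=3 → after 1×micro: 1; S2 reads c1=1 → after 2×micro: 4 ⇒ (c0=2, c1=1, c2=4)
[Gauss-Seidel] macro 4: S0 reads c2=4 → after 1×micro: 0; S1 reads c2=4 → after 1×micro: 2; S2 reads c1=2 → after 2×micro: 3 ⇒ (c0=0, c1=2, c2=3)
[Gauss-Seidel] macro 5: S0 reads c2=3 → after 1×micro: 3; S1 reads c2=3 → after 1×micro: 1; S2 reads c1=1 → after 2×micro: 4 ⇒ (c0=3, c1=1, c2=4)
[Gauss-Seidel] macro 6: S0 reads c2=4 → after 1×micro: 2; S1 reads c2=4 → after 1×micro: 2; S2 reads c1=2 → after 2×micro: 3 ⇒ (c0=2, c1=2, c2=3)
[Gauss-Seidel] macro 7: S0 reads c2=3 → after 1×micro: 2; S1 reads c2=3 → after 1×micro: 1; S2 reads c1=1 → after 2×micro: 4 ⇒ (c0=2, c1=1, c2=4)
[Gauss-Seidel] macro 8: S0 reads c2=4 → after 1×micro: 0; S1 reads c2=4 → after 1×micro: 2; S2 reads c1=2 → after 2×micro: 3 ⇒ (c0=0, c1=2, c2=3)
[Gauss-Seidel] macro 9: S0 reads c2=3 → after 1×micro: 3; S1 reads c2=3 → after 1×micro: 1; S2 reads c1=1 → after 2×micro: 4 ⇒ (c0=3, c1=1, c2=4)
[Gauss-Seidel] macro 10: S0 reads c2=4 → after 1×micro: 2; S1 reads c2=4 → after 1×micro: 2; S2 reads c1=2 → after 2×micro: 3 ⇒ (c0=2, c1=2, c2=3)

first divergence at macro-step: 1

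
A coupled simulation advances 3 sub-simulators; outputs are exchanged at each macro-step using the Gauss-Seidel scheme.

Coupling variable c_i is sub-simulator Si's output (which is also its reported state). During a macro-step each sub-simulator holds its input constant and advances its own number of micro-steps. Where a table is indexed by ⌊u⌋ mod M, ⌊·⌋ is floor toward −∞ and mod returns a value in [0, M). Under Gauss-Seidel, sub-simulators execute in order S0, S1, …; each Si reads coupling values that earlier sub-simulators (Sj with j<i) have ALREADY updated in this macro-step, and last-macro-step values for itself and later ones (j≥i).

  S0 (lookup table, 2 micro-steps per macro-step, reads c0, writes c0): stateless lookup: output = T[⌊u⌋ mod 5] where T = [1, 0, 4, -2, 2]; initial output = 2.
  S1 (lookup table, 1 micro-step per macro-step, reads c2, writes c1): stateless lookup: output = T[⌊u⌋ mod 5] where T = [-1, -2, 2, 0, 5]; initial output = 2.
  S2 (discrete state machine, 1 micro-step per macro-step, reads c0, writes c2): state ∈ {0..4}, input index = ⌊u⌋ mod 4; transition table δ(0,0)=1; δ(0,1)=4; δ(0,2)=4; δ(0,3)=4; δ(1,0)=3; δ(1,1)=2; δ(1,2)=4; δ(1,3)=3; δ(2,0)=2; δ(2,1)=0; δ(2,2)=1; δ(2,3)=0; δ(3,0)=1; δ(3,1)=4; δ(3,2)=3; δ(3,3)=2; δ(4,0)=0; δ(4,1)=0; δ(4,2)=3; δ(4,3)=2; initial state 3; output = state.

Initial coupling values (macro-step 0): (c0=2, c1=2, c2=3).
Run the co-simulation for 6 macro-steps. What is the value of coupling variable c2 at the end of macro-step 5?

c2 at macro-step 5 = 0

macro 1: S0 reads c0=2 → after 2×micro: 4; S1 reads c2=3 → after 1×micro: 0; S2 reads c0=4 → after 1×micro: 1 ⇒ (c0=4, c1=0, c2=1)
macro 2: S0 reads c0=4 → after 2×micro: 2; S1 reads c2=1 → after 1×micro: -2; S2 reads c0=2 → after 1×micro: 4 ⇒ (c0=2, c1=-2, c2=4)
macro 3: S0 reads c0=2 → after 2×micro: 4; S1 reads c2=4 → after 1×micro: 5; S2 reads c0=4 → after 1×micro: 0 ⇒ (c0=4, c1=5, c2=0)
macro 4: S0 reads c0=4 → after 2×micro: 2; S1 reads c2=0 → after 1×micro: -1; S2 reads c0=2 → after 1×micro: 4 ⇒ (c0=2, c1=-1, c2=4)
macro 5: S0 reads c0=2 → after 2×micro: 4; S1 reads c2=4 → after 1×micro: 5; S2 reads c0=4 → after 1×micro: 0 ⇒ (c0=4, c1=5, c2=0)
macro 6: S0 reads c0=4 → after 2×micro: 2; S1 reads c2=0 → after 1×micro: -1; S2 reads c0=2 → after 1×micro: 4 ⇒ (c0=2, c1=-1, c2=4)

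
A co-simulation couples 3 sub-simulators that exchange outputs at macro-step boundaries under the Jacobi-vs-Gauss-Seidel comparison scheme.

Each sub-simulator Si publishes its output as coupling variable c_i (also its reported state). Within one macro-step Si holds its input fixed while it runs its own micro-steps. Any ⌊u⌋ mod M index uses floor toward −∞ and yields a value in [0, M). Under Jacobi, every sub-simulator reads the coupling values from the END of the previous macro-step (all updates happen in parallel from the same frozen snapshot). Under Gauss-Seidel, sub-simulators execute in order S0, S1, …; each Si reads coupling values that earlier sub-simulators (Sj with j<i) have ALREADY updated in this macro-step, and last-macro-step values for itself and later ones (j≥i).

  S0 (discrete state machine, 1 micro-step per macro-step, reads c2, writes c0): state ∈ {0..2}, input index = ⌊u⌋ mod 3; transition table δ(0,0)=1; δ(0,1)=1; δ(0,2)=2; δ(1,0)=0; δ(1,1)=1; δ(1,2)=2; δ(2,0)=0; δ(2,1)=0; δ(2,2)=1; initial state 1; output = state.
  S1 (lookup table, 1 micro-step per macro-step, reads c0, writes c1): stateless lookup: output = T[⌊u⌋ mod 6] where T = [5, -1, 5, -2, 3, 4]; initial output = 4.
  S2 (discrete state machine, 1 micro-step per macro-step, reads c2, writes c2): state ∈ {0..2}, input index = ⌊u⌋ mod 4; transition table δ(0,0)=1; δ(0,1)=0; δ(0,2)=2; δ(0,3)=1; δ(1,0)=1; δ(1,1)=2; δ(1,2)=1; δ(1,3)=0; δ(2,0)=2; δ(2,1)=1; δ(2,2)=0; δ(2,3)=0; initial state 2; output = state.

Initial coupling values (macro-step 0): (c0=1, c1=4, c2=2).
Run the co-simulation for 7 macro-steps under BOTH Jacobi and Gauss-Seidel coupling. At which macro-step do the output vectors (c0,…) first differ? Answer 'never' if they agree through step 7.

[Jacobi] macro 1: S0 reads c2=2 → after 1×micro: 2; S1 reads c0=1 → after 1×micro: -1; S2 reads c2=2 → after 1×micro: 0 ⇒ (c0=2, c1=-1, c2=0)
[Jacobi] macro 2: S0 reads c2=0 → after 1×micro: 0; S1 reads c0=2 → after 1×micro: 5; S2 reads c2=0 → after 1×micro: 1 ⇒ (c0=0, c1=5, c2=1)
[Jacobi] macro 3: S0 reads c2=1 → after 1×micro: 1; S1 reads c0=0 → after 1×micro: 5; S2 reads c2=1 → after 1×micro: 2 ⇒ (c0=1, c1=5, c2=2)
[Jacobi] macro 4: S0 reads c2=2 → after 1×micro: 2; S1 reads c0=1 → after 1×micro: -1; S2 reads c2=2 → after 1×micro: 0 ⇒ (c0=2, c1=-1, c2=0)
[Jacobi] macro 5: S0 reads c2=0 → after 1×micro: 0; S1 reads c0=2 → after 1×micro: 5; S2 reads c2=0 → after 1×micro: 1 ⇒ (c0=0, c1=5, c2=1)
[Jacobi] macro 6: S0 reads c2=1 → after 1×micro: 1; S1 reads c0=0 → after 1×micro: 5; S2 reads c2=1 → after 1×micro: 2 ⇒ (c0=1, c1=5, c2=2)
[Jacobi] macro 7: S0 reads c2=2 → after 1×micro: 2; S1 reads c0=1 → after 1×micro: -1; S2 reads c2=2 → after 1×micro: 0 ⇒ (c0=2, c1=-1, c2=0)
[Gauss-Seidel] macro 1: S0 reads c2=2 → after 1×micro: 2; S1 reads c0=2 → after 1×micro: 5; S2 reads c2=2 → after 1×micro: 0 ⇒ (c0=2, c1=5, c2=0)
[Gauss-Seidel] macro 2: S0 reads c2=0 → after 1×micro: 0; S1 reads c0=0 → after 1×micro: 5; S2 reads c2=0 → after 1×micro: 1 ⇒ (c0=0, c1=5, c2=1)
[Gauss-Seidel] macro 3: S0 reads c2=1 → after 1×micro: 1; S1 reads c0=1 → after 1×micro: -1; S2 reads c2=1 → after 1×micro: 2 ⇒ (c0=1, c1=-1, c2=2)
[Gauss-Seidel] macro 4: S0 reads c2=2 → after 1×micro: 2; S1 reads c0=2 → after 1×micro: 5; S2 reads c2=2 → after 1×micro: 0 ⇒ (c0=2, c1=5, c2=0)
[Gauss-Seidel] macro 5: S0 reads c2=0 → after 1×micro: 0; S1 reads c0=0 → after 1×micro: 5; S2 reads c2=0 → after 1×micro: 1 ⇒ (c0=0, c1=5, c2=1)
[Gauss-Seidel] macro 6: S0 reads c2=1 → after 1×micro: 1; S1 reads c0=1 → after 1×micro: -1; S2 reads c2=1 → after 1×micro: 2 ⇒ (c0=1, c1=-1, c2=2)
[Gauss-Seidel] macro 7: S0 reads c2=2 → after 1×micro: 2; S1 reads c0=2 → after 1×micro: 5; S2 reads c2=2 → after 1×micro: 0 ⇒ (c0=2, c1=5, c2=0)

first divergence at macro-step: 1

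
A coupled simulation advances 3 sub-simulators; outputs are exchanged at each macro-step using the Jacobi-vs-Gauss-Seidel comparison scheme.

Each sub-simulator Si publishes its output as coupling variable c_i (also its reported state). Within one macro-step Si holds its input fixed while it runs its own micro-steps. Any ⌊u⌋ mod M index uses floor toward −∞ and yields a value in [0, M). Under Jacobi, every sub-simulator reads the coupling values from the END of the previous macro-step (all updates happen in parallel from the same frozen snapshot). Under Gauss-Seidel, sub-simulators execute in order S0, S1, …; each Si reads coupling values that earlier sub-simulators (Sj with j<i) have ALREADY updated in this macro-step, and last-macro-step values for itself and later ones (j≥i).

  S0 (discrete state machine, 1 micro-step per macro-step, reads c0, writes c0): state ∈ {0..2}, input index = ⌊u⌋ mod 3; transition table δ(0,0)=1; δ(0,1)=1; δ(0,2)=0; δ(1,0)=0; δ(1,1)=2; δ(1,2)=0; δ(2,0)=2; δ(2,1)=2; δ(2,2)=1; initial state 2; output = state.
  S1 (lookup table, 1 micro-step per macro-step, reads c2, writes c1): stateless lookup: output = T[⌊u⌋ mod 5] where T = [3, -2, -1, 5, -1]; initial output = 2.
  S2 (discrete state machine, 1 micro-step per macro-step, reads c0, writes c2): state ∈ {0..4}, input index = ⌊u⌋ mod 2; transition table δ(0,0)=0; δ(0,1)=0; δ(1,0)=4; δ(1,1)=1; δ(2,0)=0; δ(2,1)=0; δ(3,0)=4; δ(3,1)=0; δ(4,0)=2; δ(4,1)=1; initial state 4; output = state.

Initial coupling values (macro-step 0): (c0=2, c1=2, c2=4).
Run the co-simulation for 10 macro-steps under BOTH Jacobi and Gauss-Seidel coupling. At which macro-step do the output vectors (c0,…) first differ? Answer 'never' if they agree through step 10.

[Jacobi] macro 1: S0 reads c0=2 → after 1×micro: 1; S1 reads c2=4 → after 1×micro: -1; S2 reads c0=2 → after 1×micro: 2 ⇒ (c0=1, c1=-1, c2=2)
[Jacobi] macro 2: S0 reads c0=1 → after 1×micro: 2; S1 reads c2=2 → after 1×micro: -1; S2 reads c0=1 → after 1×micro: 0 ⇒ (c0=2, c1=-1, c2=0)
[Jacobi] macro 3: S0 reads c0=2 → after 1×micro: 1; S1 reads c2=0 → after 1×micro: 3; S2 reads c0=2 → after 1×micro: 0 ⇒ (c0=1, c1=3, c2=0)
[Jacobi] macro 4: S0 reads c0=1 → after 1×micro: 2; S1 reads c2=0 → after 1×micro: 3; S2 reads c0=1 → after 1×micro: 0 ⇒ (c0=2, c1=3, c2=0)
[Jacobi] macro 5: S0 reads c0=2 → after 1×micro: 1; S1 reads c2=0 → after 1×micro: 3; S2 reads c0=2 → after 1×micro: 0 ⇒ (c0=1, c1=3, c2=0)
[Jacobi] macro 6: S0 reads c0=1 → after 1×micro: 2; S1 reads c2=0 → after 1×micro: 3; S2 reads c0=1 → after 1×micro: 0 ⇒ (c0=2, c1=3, c2=0)
[Jacobi] macro 7: S0 reads c0=2 → after 1×micro: 1; S1 reads c2=0 → after 1×micro: 3; S2 reads c0=2 → after 1×micro: 0 ⇒ (c0=1, c1=3, c2=0)
[Jacobi] macro 8: S0 reads c0=1 → after 1×micro: 2; S1 reads c2=0 → after 1×micro: 3; S2 reads c0=1 → after 1×micro: 0 ⇒ (c0=2, c1=3, c2=0)
[Jacobi] macro 9: S0 reads c0=2 → after 1×micro: 1; S1 reads c2=0 → after 1×micro: 3; S2 reads c0=2 → after 1×micro: 0 ⇒ (c0=1, c1=3, c2=0)
[Jacobi] macro 10: S0 reads c0=1 → after 1×micro: 2; S1 reads c2=0 → after 1×micro: 3; S2 reads c0=1 → after 1×micro: 0 ⇒ (c0=2, c1=3, c2=0)
[Gauss-Seidel] macro 1: S0 reads c0=2 → after 1×micro: 1; S1 reads c2=4 → after 1×micro: -1; S2 reads c0=1 → after 1×micro: 1 ⇒ (c0=1, c1=-1, c2=1)
[Gauss-Seidel] macro 2: S0 reads c0=1 → after 1×micro: 2; S1 reads c2=1 → after 1×micro: -2; S2 reads c0=2 → after 1×micro: 4 ⇒ (c0=2, c1=-2, c2=4)
[Gauss-Seidel] macro 3: S0 reads c0=2 → after 1×micro: 1; S1 reads c2=4 → after 1×micro: -1; S2 reads c0=1 → after 1×micro: 1 ⇒ (c0=1, c1=-1, c2=1)
[Gauss-Seidel] macro 4: S0 reads c0=1 → after 1×micro: 2; S1 reads c2=1 → after 1×micro: -2; S2 reads c0=2 → after 1×micro: 4 ⇒ (c0=2, c1=-2, c2=4)
[Gauss-Seidel] macro 5: S0 reads c0=2 → after 1×micro: 1; S1 reads c2=4 → after 1×micro: -1; S2 reads c0=1 → after 1×micro: 1 ⇒ (c0=1, c1=-1, c2=1)
[Gauss-Seidel] macro 6: S0 reads c0=1 → after 1×micro: 2; S1 reads c2=1 → after 1×micro: -2; S2 reads c0=2 → after 1×micro: 4 ⇒ (c0=2, c1=-2, c2=4)
[Gauss-Seidel] macro 7: S0 reads c0=2 → after 1×micro: 1; S1 reads c2=4 → after 1×micro: -1; S2 reads c0=1 → after 1×micro: 1 ⇒ (c0=1, c1=-1, c2=1)
[Gauss-Seidel] macro 8: S0 reads c0=1 → after 1×micro: 2; S1 reads c2=1 → after 1×micro: -2; S2 reads c0=2 → after 1×micro: 4 ⇒ (c0=2, c1=-2, c2=4)
[Gauss-Seidel] macro 9: S0 reads c0=2 → after 1×micro: 1; S1 reads c2=4 → after 1×micro: -1; S2 reads c0=1 → after 1×micro: 1 ⇒ (c0=1, c1=-1, c2=1)
[Gauss-Seidel] macro 10: S0 reads c0=1 → after 1×micro: 2; S1 reads c2=1 → after 1×micro: -2; S2 reads c0=2 → after 1×micro: 4 ⇒ (c0=2, c1=-2, c2=4)

first divergence at macro-step: 1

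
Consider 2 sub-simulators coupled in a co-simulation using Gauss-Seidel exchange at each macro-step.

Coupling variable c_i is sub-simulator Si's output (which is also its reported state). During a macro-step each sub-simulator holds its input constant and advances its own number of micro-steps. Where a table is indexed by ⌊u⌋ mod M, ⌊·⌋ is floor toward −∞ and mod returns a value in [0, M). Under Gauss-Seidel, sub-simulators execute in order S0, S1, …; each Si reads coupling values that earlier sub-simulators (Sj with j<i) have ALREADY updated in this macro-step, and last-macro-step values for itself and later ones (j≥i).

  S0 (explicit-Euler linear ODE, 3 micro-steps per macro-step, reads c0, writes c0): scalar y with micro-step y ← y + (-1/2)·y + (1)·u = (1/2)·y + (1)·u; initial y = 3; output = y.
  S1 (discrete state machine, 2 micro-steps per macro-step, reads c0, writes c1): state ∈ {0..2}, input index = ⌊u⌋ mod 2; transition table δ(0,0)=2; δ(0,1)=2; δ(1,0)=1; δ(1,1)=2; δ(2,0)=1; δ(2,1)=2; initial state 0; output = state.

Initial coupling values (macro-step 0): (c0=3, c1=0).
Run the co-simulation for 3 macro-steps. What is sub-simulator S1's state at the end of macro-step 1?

macro 1: S0 reads c0=3 → after 3×micro: 45/8; S1 reads c0=45/8 → after 2×micro: 2 ⇒ (c0=45/8, c1=2)
macro 2: S0 reads c0=45/8 → after 3×micro: 675/64; S1 reads c0=675/64 → after 2×micro: 1 ⇒ (c0=675/64, c1=1)
macro 3: S0 reads c0=675/64 → after 3×micro: 10125/512; S1 reads c0=10125/512 → after 2×micro: 2 ⇒ (c0=10125/512, c1=2)

S1 state at macro-step 1 = 2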